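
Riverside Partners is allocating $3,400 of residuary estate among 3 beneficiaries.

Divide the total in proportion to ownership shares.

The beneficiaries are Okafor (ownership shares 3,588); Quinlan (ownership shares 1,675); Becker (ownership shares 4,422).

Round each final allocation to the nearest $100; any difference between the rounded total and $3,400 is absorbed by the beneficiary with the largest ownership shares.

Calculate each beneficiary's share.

Total ownership shares = 9,685.
Unrounded shares: Okafor 3,588/9,685 × $3,400 = 1,259.60; Quinlan 1,675/9,685 × $3,400 = 588.02; Becker 4,422/9,685 × $3,400 = 1,552.38.
At nearest $100: Okafor $1,300; Quinlan $600; Becker $1,600. Sum = $3,500.
Difference $3,400 − $3,500 = −$100 applied to largest ownership shares (Becker): Becker becomes $1,500.

Okafor: $1,300 | Quinlan: $600 | Becker: $1,500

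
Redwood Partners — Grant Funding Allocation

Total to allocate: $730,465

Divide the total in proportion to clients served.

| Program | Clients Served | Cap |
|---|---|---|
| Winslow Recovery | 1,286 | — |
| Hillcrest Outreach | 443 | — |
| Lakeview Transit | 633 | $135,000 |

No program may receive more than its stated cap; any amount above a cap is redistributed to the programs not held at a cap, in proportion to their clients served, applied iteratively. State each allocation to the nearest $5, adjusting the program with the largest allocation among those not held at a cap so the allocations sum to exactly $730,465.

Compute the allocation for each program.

Combined clients served = 2,362.
Proportional shares (ignoring caps): Winslow Recovery 397,704.48; Hillcrest Outreach 137,000.84; Lakeview Transit 195,759.67.
Cap binds for Lakeview Transit ($135,000); residual $595,465 reallocated over remaining clients served 1,729.
Remaining shares: Winslow Recovery 442,896.47 → $442,895; Hillcrest Outreach 152,568.53 → $152,570.

Winslow Recovery: $442,895 · Hillcrest Outreach: $152,570 · Lakeview Transit: $135,000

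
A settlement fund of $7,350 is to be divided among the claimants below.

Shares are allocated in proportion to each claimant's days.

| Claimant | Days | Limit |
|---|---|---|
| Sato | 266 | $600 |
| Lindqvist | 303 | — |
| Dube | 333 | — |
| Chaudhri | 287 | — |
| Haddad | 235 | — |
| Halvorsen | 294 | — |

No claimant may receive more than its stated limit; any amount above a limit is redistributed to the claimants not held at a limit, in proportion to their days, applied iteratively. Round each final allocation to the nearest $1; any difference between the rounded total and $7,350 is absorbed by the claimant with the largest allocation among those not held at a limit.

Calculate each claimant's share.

Combined days = 1,718.
Pro-rata shares before constraints: Sato 1,138.01; Lindqvist 1,296.30; Dube 1,424.65; Chaudhri 1,227.85; Haddad 1,005.38; Halvorsen 1,257.80.
Capped: Sato ($600); remaining pool $6,750 reallocated over remaining days 1,452.
Redistributed shares: Lindqvist 1,408.57 → $1,409; Dube 1,548.04 → $1,548; Chaudhri 1,334.19 → $1,334; Haddad 1,092.46 → $1,092; Halvorsen 1,366.74 → $1,367.

Sato: $600; Lindqvist: $1,409; Dube: $1,548; Chaudhri: $1,334; Haddad: $1,092; Halvorsen: $1,367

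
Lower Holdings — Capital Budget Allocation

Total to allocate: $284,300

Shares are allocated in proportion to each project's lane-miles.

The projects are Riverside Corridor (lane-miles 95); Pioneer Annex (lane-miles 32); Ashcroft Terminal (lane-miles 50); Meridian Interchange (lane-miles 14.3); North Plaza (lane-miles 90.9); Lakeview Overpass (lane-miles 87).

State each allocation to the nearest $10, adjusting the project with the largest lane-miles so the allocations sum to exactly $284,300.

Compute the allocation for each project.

Lane-miles total: 369.2.
Pro-rata amounts: Riverside Corridor 95/369.2 × $284,300 = 73,154.12; Pioneer Annex 32/369.2 × $284,300 = 24,641.39; Ashcroft Terminal 50/369.2 × $284,300 = 38,502.17; Meridian Interchange 14.3/369.2 × $284,300 = 11,011.62; North Plaza 90.9/369.2 × $284,300 = 69,996.94; Lakeview Overpass 87/369.2 × $284,300 = 66,993.77.
After rounding ($10): Riverside Corridor $73,150; Pioneer Annex $24,640; Ashcroft Terminal $38,500; Meridian Interchange $11,010; North Plaza $70,000; Lakeview Overpass $66,990. Sum = $284,290.
Difference $284,300 − $284,290 = +$10 applied to largest lane-miles (Riverside Corridor): Riverside Corridor becomes $73,160.

Riverside Corridor: $73,160; Pioneer Annex: $24,640; Ashcroft Terminal: $38,500; Meridian Interchange: $11,010; North Plaza: $70,000; Lakeview Overpass: $66,990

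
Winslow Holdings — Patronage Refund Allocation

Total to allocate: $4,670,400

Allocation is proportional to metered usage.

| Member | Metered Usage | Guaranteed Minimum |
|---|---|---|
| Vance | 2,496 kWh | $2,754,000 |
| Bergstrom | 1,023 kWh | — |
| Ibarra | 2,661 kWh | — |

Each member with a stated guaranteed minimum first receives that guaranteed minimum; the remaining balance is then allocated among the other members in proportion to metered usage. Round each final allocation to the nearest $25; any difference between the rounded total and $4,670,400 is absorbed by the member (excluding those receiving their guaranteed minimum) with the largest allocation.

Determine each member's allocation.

Fund the minimums — Vance $2,754,000. Balance $1,916,400.
Balance split over remaining metered usage 3,684: Bergstrom 532,159.93 → $532,150; Ibarra 1,384,240.07 → $1,384,250.

Vance: $2,754,000 | Bergstrom: $532,150 | Ibarra: $1,384,250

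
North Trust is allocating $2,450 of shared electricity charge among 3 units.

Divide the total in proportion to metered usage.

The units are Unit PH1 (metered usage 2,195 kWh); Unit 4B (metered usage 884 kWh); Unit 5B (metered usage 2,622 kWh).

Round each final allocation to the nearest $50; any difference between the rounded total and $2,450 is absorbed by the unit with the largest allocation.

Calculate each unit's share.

Sum of metered usage: 5,701.
Unrounded shares: Unit PH1 2,195/5,701 × $2,450 = 943.30; Unit 4B 884/5,701 × $2,450 = 379.90; Unit 5B 2,622/5,701 × $2,450 = 1,126.80.
After rounding ($50): Unit PH1 $950; Unit 4B $400; Unit 5B $1,150. Sum = $2,500.
Difference $2,450 − $2,500 = −$50 applied to largest allocation (Unit 5B): Unit 5B becomes $1,100.

Unit PH1: $950 | Unit 4B: $400 | Unit 5B: $1,100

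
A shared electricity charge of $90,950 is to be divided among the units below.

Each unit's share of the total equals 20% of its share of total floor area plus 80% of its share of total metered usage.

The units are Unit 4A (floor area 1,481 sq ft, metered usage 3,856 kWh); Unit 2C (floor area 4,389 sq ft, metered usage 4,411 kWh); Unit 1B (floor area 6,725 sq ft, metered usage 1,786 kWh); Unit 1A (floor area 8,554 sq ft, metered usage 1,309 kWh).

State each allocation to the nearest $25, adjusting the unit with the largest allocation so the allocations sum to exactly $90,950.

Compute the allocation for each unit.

Floor area total 21,149; metered usage total 11,362.
Composite weights (20% floor area + 80% metered usage): Unit 4A 0.2855; Unit 2C 0.3521; Unit 1B 0.1893; Unit 1A 0.1731.
Raw shares: Unit 4A 25,966.85; Unit 2C 32,022.10; Unit 1B 17,221.28; Unit 1A 15,739.77.
At nearest $25: Unit 4A $25,975; Unit 2C $32,025; Unit 1B $17,225; Unit 1A $15,750. Sum = $90,975.
Difference $90,950 − $90,975 = −$25 applied to largest allocation (Unit 2C): Unit 2C becomes $32,000.

Unit 4A: $25,975; Unit 2C: $32,000; Unit 1B: $17,225; Unit 1A: $15,750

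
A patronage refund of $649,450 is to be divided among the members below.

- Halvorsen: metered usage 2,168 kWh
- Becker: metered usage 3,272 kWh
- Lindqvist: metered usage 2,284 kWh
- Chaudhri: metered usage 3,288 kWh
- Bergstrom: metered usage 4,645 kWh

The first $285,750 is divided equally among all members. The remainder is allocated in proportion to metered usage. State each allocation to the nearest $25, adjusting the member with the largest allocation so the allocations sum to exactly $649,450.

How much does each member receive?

First tranche $285,750 split equally: $57,150 each.
Remainder $363,700 by metered usage (total 15,657): Halvorsen 50,360.96 → $50,350; Becker 76,006.03 → $76,000; Lindqvist 53,055.55 → $53,050; Chaudhri 76,377.70 → $76,375; Bergstrom 107,899.76 → $107,900.
Rounding difference +$25 on remainder applied to Bergstrom.
Totals: Halvorsen $57,150 + $50,350 = $107,500; Becker $57,150 + $76,000 = $133,150; Lindqvist $57,150 + $53,050 = $110,200; Chaudhri $57,150 + $76,375 = $133,525; Bergstrom $57,150 + $107,925 = $165,075.

Halvorsen: $107,500; Becker: $133,150; Lindqvist: $110,200; Chaudhri: $133,525; Bergstrom: $165,075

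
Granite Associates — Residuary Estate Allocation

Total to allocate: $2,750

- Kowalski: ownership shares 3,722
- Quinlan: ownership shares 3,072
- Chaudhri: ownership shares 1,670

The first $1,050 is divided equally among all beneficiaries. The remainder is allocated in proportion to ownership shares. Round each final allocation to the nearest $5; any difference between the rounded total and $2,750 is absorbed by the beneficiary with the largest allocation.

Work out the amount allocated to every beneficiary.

$1,050 shared equally gives $350 per beneficiary.
Remainder $1,700 by ownership shares (total 8,464): Kowalski 747.57 → $750; Quinlan 617.01 → $615; Chaudhri 335.42 → $335.
Totals: Kowalski $350 + $750 = $1,100; Quinlan $350 + $615 = $965; Chaudhri $350 + $335 = $685.

Kowalski: $1,100; Quinlan: $965; Chaudhri: $685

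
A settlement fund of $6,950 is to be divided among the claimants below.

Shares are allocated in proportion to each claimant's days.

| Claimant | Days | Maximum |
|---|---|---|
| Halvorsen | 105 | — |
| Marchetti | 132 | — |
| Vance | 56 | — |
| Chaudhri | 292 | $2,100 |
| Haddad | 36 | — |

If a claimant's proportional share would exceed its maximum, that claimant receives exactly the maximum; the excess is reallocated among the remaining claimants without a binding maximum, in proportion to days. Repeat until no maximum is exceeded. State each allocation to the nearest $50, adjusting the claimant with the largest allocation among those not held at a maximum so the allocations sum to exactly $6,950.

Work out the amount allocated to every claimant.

Total days = 621.
Proportional shares (ignoring caps): Halvorsen 1,175.12; Marchetti 1,477.29; Vance 626.73; Chaudhri 3,267.95; Haddad 402.90.
Cap binds for Chaudhri ($2,100); remaining pool $4,850 reallocated over remaining days 329.
Remaining shares: Halvorsen 1,547.87 → $1,550; Marchetti 1,945.90 → $1,950; Vance 825.53 → $850; Haddad 530.70 → $550.
Rounding difference −$50 applied to Marchetti → $1,900.

Halvorsen: $1,550; Marchetti: $1,900; Vance: $850; Chaudhri: $2,100; Haddad: $550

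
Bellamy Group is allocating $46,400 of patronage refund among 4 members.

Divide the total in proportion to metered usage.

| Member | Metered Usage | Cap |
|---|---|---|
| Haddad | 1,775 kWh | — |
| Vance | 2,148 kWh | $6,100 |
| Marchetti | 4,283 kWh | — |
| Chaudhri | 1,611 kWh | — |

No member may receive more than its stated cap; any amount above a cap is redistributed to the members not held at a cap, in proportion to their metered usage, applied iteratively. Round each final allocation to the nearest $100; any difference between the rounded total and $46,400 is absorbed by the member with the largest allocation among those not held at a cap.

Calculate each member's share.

Haddad: $9,300; Vance: $6,100; Marchetti: $22,500; Chaudhri: $8,500

Total metered usage = 9,817.
Proportional shares (ignoring caps): Haddad 8,389.53; Vance 10,152.51; Marchetti 20,243.58; Chaudhri 7,614.38.
Cap binds for Vance ($6,100); balance $40,300 reallocated over remaining metered usage 7,669.
Redistributed shares: Haddad 9,327.49 → $9,300; Marchetti 22,506.83 → $22,500; Chaudhri 8,465.68 → $8,500.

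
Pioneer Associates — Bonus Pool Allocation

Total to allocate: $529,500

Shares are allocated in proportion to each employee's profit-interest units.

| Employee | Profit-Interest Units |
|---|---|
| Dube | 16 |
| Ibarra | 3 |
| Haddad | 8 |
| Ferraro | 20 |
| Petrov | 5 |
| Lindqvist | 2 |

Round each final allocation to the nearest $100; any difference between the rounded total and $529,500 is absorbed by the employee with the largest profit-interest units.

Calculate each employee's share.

Total profit-interest units = 16 + 3 + 8 + 20 + 5 + 2 = 54.
Proportional shares: Dube 156,888.89; Ibarra 29,416.67; Haddad 78,444.44; Ferraro 196,111.11; Petrov 49,027.78; Lindqvist 19,611.11.
At nearest $100: Dube $156,900; Ibarra $29,400; Haddad $78,400; Ferraro $196,100; Petrov $49,000; Lindqvist $19,600. Sum = $529,400.
Difference $529,500 − $529,400 = +$100 applied to largest profit-interest units (Ferraro): Ferraro becomes $196,200.

Dube: $156,900 · Ibarra: $29,400 · Haddad: $78,400 · Ferraro: $196,200 · Petrov: $49,000 · Lindqvist: $19,600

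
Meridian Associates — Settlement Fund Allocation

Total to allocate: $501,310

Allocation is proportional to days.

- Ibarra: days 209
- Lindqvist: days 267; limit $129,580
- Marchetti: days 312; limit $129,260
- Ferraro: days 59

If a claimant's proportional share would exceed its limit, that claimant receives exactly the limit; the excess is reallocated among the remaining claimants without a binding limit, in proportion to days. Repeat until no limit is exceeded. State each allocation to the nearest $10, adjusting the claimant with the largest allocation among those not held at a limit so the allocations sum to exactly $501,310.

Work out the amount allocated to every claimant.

Combined days = 847.
Unconstrained shares: Ibarra 123,699.87; Lindqvist 158,028.06; Marchetti 184,662.01; Ferraro 34,920.06.
Cap binds for Lindqvist ($129,580), Marchetti ($129,260); remaining pool $242,470 reallocated over remaining days 268.
Remaining shares: Ibarra 189,090.41 → $189,090; Ferraro 53,379.59 → $53,380.

Ibarra: $189,090 | Lindqvist: $129,580 | Marchetti: $129,260 | Ferraro: $53,380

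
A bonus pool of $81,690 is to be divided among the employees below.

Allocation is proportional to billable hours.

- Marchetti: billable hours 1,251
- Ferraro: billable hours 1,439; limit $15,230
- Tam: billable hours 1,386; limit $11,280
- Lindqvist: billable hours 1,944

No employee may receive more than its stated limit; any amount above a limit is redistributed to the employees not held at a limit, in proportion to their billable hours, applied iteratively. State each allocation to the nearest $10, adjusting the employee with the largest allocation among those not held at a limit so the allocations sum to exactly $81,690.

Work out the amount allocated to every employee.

Marchetti: $21,610; Ferraro: $15,230; Tam: $11,280; Lindqvist: $33,570

Combined billable hours = 6,020.
Unconstrained shares: Marchetti 16,975.78; Ferraro 19,526.90; Tam 18,807.70; Lindqvist 26,379.63.
Cap binds for Ferraro ($15,230), Tam ($11,280); remaining pool $55,180 reallocated over remaining billable hours 3,195.
Shares after redistribution: Marchetti 21,605.69 → $21,610; Lindqvist 33,574.31 → $33,570.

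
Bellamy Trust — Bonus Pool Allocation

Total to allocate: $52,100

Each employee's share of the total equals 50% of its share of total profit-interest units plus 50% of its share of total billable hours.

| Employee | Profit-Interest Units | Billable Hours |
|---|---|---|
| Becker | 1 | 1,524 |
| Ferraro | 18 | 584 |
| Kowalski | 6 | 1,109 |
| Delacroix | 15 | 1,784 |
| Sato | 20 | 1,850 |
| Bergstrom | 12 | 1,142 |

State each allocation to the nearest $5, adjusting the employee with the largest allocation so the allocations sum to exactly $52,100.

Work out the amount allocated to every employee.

Totals — profit-interest units 72, billable hours 7,993.
Blended shares (50% profit-interest units + 50% billable hours): Becker 0.1023; Ferraro 0.1615; Kowalski 0.1110; Delacroix 0.2158; Sato 0.2546; Bergstrom 0.1548.
Proportional shares: Becker 5,328.68; Ferraro 8,415.82; Kowalski 5,785.18; Delacroix 11,241.32; Sato 13,265.45; Bergstrom 8,063.56.
After rounding ($5): Becker $5,330; Ferraro $8,415; Kowalski $5,785; Delacroix $11,240; Sato $13,265; Bergstrom $8,065. Sum = $52,100.
Sum already equals the total — no adjustment.

Becker: $5,330 | Ferraro: $8,415 | Kowalski: $5,785 | Delacroix: $11,240 | Sato: $13,265 | Bergstrom: $8,065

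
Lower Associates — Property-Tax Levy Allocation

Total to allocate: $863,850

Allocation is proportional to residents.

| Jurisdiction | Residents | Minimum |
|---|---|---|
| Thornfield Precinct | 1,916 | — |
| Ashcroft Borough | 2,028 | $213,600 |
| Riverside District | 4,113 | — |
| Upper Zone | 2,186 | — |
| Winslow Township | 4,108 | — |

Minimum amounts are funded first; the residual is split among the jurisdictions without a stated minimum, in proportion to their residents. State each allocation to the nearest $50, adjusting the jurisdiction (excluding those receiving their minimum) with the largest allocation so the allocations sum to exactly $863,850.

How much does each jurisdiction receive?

Fund the minimums — Ashcroft Borough $213,600. Remaining pool $650,250.
Remaining pool split over remaining residents 12,323: Thornfield Precinct 101,101.92 → $101,100; Riverside District 217,031.42 → $217,050; Upper Zone 115,349.06 → $115,350; Winslow Township 216,767.59 → $216,750.

Thornfield Precinct: $101,100; Ashcroft Borough: $213,600; Riverside District: $217,050; Upper Zone: $115,350; Winslow Township: $216,750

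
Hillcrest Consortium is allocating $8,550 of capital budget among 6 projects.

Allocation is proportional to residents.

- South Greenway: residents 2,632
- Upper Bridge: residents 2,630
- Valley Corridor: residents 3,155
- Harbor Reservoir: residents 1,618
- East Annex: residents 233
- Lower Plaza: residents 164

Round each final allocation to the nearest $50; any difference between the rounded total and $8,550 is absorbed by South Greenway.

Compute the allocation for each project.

South Greenway: $2,100 · Upper Bridge: $2,150 · Valley Corridor: $2,600 · Harbor Reservoir: $1,350 · East Annex: $200 · Lower Plaza: $150

Sum of residents: 10,432.
Proportional shares: South Greenway 2,632/10,432 × $8,550 = 2,157.17; Upper Bridge 2,630/10,432 × $8,550 = 2,155.53; Valley Corridor 3,155/10,432 × $8,550 = 2,585.82; Harbor Reservoir 1,618/10,432 × $8,550 = 1,326.10; East Annex 233/10,432 × $8,550 = 190.97; Lower Plaza 164/10,432 × $8,550 = 134.41.
Rounded to nearest $50: South Greenway $2,150; Upper Bridge $2,150; Valley Corridor $2,600; Harbor Reservoir $1,350; East Annex $200; Lower Plaza $150. Sum = $8,600.
Difference $8,550 − $8,600 = −$50 applied to South Greenway: South Greenway becomes $2,100.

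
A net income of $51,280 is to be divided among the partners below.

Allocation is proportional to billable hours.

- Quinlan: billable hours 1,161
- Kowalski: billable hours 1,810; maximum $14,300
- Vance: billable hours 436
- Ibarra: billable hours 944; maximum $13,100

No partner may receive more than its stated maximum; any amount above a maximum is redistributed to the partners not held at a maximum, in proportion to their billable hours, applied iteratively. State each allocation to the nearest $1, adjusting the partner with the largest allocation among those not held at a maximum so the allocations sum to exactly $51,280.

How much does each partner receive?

Quinlan: $17,360 · Kowalski: $14,300 · Vance: $6,520 · Ibarra: $13,100

Billable hours total: 4,351.
Proportional shares (ignoring caps): Quinlan 13,683.31; Kowalski 21,332.29; Vance 5,138.61; Ibarra 11,125.79.
Capped: Kowalski ($14,300); remaining pool $36,980 reallocated over remaining billable hours 2,541.
Capped: Ibarra ($13,100); remaining pool $23,880 reallocated over remaining billable hours 1,597.
Remaining shares: Quinlan 17,360.48 → $17,360; Vance 6,519.52 → $6,520.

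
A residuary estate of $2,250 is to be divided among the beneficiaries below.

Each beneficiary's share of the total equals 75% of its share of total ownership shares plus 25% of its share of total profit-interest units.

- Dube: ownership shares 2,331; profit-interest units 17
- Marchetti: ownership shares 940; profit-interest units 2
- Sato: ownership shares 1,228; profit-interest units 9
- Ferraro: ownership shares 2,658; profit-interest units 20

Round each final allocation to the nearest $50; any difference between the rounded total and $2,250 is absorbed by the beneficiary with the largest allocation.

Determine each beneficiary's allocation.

Dube: $750 | Marchetti: $250 | Sato: $400 | Ferraro: $850

Totals — ownership shares 7,157, profit-interest units 48.
Combined weights (75% ownership shares + 25% profit-interest units): Dube 0.3328; Marchetti 0.1089; Sato 0.1756; Ferraro 0.3827.
Proportional shares: Dube 748.83; Marchetti 245.07; Sato 395.01; Ferraro 861.09.
At nearest $50: Dube $750; Marchetti $250; Sato $400; Ferraro $850. Sum = $2,250.
No rounding difference to absorb.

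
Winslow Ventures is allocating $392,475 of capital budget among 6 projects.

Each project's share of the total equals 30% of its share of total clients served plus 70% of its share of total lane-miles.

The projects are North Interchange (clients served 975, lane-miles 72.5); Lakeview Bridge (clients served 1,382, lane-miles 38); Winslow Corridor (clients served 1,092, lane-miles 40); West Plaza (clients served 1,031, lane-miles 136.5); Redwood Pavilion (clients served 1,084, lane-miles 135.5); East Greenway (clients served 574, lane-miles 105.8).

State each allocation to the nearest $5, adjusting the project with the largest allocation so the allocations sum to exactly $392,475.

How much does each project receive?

North Interchange: $56,405 · Lakeview Bridge: $46,270 · Winslow Corridor: $41,750 · West Plaza: $90,760 · Redwood Pavilion: $91,260 · East Greenway: $66,030

Totals — clients served 6,138, lane-miles 528.3.
Combined weights (30% clients served + 70% lane-miles): North Interchange 0.1437; Lakeview Bridge 0.1179; Winslow Corridor 0.1064; West Plaza 0.2313; Redwood Pavilion 0.2325; East Greenway 0.1682.
Raw shares: North Interchange 56,405.25; Lakeview Bridge 46,271.47; Winslow Corridor 41,748.60; West Plaza 90,761.47; Redwood Pavilion 91,258.12; East Greenway 66,030.09.
After rounding ($5): North Interchange $56,405; Lakeview Bridge $46,270; Winslow Corridor $41,750; West Plaza $90,760; Redwood Pavilion $91,260; East Greenway $66,030. Sum = $392,475.
Sum already equals the total — no adjustment.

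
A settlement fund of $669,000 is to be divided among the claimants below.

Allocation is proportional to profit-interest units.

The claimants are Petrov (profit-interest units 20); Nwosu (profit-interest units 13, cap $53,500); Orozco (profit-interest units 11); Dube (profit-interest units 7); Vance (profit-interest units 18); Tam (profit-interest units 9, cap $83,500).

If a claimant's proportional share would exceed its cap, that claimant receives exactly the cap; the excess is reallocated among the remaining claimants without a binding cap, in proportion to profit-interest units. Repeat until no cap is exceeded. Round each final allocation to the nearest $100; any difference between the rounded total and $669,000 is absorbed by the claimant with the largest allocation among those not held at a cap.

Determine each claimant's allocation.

Total profit-interest units = 78.
Proportional shares (ignoring caps): Petrov 171,538.46; Nwosu 111,500.00; Orozco 94,346.15; Dube 60,038.46; Vance 154,384.62; Tam 77,192.31.
Held at cap: Nwosu ($53,500); balance $615,500 reallocated over remaining profit-interest units 65.
Held at cap: Tam ($83,500); balance $532,000 reallocated over remaining profit-interest units 56.
Redistributed shares: Petrov 190,000.00 → $190,000; Orozco 104,500.00 → $104,500; Dube 66,500.00 → $66,500; Vance 171,000.00 → $171,000.

Petrov: $190,000; Nwosu: $53,500; Orozco: $104,500; Dube: $66,500; Vance: $171,000; Tam: $83,500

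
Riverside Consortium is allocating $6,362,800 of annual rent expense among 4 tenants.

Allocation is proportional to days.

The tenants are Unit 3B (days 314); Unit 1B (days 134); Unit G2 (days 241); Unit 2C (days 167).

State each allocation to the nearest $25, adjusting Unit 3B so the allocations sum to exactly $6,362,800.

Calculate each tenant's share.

Unit 3B: $2,334,000; Unit 1B: $996,050; Unit G2: $1,791,400; Unit 2C: $1,241,350

Sum of days: 856.
Pro-rata amounts: Unit 3B 314/856 × $6,362,800 = 2,334,017.76; Unit 1B 134/856 × $6,362,800 = 996,045.79; Unit G2 241/856 × $6,362,800 = 1,791,395.79; Unit 2C 167/856 × $6,362,800 = 1,241,340.65.
At nearest $25: Unit 3B $2,334,025; Unit 1B $996,050; Unit G2 $1,791,400; Unit 2C $1,241,350. Sum = $6,362,825.
Difference $6,362,800 − $6,362,825 = −$25 applied to Unit 3B: Unit 3B becomes $2,334,000.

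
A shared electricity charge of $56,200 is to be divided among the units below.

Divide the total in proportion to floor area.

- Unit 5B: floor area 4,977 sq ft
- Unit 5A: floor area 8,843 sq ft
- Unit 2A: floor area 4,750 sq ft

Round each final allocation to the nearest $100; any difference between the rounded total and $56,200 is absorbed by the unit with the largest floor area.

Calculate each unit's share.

Unit 5B: $15,100; Unit 5A: $26,700; Unit 2A: $14,400

Combined floor area = 4,977 + 8,843 + 4,750 = 18,570.
Pro-rata amounts: Unit 5B 15,062.33; Unit 5A 26,762.34; Unit 2A 14,375.34.
At nearest $100: Unit 5B $15,100; Unit 5A $26,800; Unit 2A $14,400. Sum = $56,300.
Difference $56,200 − $56,300 = −$100 applied to largest floor area (Unit 5A): Unit 5A becomes $26,700.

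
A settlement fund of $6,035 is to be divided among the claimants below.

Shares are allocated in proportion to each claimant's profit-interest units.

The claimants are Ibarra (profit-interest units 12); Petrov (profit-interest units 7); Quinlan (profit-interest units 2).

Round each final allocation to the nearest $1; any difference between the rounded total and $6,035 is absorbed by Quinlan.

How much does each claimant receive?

Ibarra: $3,449 · Petrov: $2,012 · Quinlan: $574

Total profit-interest units = 21.
Raw shares: Ibarra 12/21 × $6,035 = 3,448.57; Petrov 7/21 × $6,035 = 2,011.67; Quinlan 2/21 × $6,035 = 574.76.
After rounding ($1): Ibarra $3,449; Petrov $2,012; Quinlan $575. Sum = $6,036.
Difference $6,035 − $6,036 = −$1 applied to Quinlan: Quinlan becomes $574.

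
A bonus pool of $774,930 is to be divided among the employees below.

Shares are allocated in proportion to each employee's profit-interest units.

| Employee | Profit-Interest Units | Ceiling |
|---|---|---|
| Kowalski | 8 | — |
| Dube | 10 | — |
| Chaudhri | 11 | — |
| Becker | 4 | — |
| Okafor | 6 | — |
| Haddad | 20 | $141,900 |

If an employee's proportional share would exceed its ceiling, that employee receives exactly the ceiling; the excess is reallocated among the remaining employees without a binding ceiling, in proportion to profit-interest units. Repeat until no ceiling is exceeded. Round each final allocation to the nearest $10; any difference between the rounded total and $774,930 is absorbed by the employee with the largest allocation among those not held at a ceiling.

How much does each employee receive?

Profit-interest units total: 59.
Proportional shares (ignoring caps): Kowalski 105,075.25; Dube 131,344.07; Chaudhri 144,478.47; Becker 52,537.63; Okafor 78,806.44; Haddad 262,688.14.
Capped: Haddad ($141,900); remaining pool $633,030 reallocated over remaining profit-interest units 39.
Shares after redistribution: Kowalski 129,852.31 → $129,850; Dube 162,315.38 → $162,320; Chaudhri 178,546.92 → $178,550; Becker 64,926.15 → $64,930; Okafor 97,389.23 → $97,390.
Rounding difference −$10 applied to Chaudhri → $178,540.

Kowalski: $129,850 | Dube: $162,320 | Chaudhri: $178,540 | Becker: $64,930 | Okafor: $97,390 | Haddad: $141,900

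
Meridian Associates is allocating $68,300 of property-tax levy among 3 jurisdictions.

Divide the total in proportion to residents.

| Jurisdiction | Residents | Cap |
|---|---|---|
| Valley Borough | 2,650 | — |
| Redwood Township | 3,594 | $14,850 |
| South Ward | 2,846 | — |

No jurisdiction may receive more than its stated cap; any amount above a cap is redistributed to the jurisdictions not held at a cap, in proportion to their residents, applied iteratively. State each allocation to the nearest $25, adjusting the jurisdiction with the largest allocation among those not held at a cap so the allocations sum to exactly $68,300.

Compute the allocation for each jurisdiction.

Valley Borough: $25,775; Redwood Township: $14,850; South Ward: $27,675

Total residents = 9,090.
Pro-rata shares before constraints: Valley Borough 19,911.44; Redwood Township 27,004.42; South Ward 21,384.14.
Cap binds for Redwood Township ($14,850); residual $53,450 reallocated over remaining residents 5,496.
Remaining shares: Valley Borough 25,771.93 → $25,775; South Ward 27,678.07 → $27,675.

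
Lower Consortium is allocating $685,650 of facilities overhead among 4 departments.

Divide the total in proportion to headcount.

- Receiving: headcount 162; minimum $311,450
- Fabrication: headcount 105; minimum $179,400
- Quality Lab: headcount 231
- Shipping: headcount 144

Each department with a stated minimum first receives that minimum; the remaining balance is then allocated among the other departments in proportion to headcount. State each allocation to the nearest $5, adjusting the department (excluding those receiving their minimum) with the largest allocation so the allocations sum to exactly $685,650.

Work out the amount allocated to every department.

Fund the minimums — Receiving $311,450; Fabrication $179,400. Remaining pool $194,800.
Remaining pool split over remaining headcount 375: Quality Lab 119,996.80 → $119,995; Shipping 74,803.20 → $74,805.

Receiving: $311,450; Fabrication: $179,400; Quality Lab: $119,995; Shipping: $74,805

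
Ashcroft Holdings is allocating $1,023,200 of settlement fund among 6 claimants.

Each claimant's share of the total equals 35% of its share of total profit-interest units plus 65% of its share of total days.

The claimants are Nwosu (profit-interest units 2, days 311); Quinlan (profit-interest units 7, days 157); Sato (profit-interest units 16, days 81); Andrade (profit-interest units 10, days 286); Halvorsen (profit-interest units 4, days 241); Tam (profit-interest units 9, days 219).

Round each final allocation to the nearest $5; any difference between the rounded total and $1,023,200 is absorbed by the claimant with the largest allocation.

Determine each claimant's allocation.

Nwosu: $174,645; Quinlan: $132,855; Sato: $160,975; Andrade: $221,490; Halvorsen: $153,615; Tam: $179,620

Totals — profit-interest units 48, days 1,295.
Composite weights (35% profit-interest units + 65% days): Nwosu 0.1707; Quinlan 0.1298; Sato 0.1573; Andrade 0.2165; Halvorsen 0.1501; Tam 0.1755.
Raw shares: Nwosu 174,643.58; Quinlan 132,857.15; Sato 160,972.93; Andrade 221,490.87; Halvorsen 153,614.98; Tam 179,620.49.
At nearest $5: Nwosu $174,645; Quinlan $132,855; Sato $160,975; Andrade $221,490; Halvorsen $153,615; Tam $179,620. Sum = $1,023,200.
Rounded total matches; no reconciliation needed.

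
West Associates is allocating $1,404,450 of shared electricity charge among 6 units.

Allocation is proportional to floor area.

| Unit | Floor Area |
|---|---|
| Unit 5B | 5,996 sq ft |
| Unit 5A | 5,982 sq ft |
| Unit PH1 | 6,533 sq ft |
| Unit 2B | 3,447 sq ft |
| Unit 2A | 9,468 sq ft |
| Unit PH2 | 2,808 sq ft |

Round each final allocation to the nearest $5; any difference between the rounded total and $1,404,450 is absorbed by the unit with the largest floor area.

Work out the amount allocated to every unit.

Unit 5B: $245,985 · Unit 5A: $245,410 · Unit PH1: $268,015 · Unit 2B: $141,415 · Unit 2A: $388,425 · Unit PH2: $115,200

Sum of floor area: 5,996 + 5,982 + 6,533 + 3,447 + 9,468 + 2,808 = 34,234.
Pro-rata amounts: Unit 5B 245,985.93; Unit 5A 245,411.58; Unit PH1 268,016.35; Unit 2B 141,413.19; Unit 2A 388,424.74; Unit PH2 115,198.21.
After rounding ($5): Unit 5B $245,985; Unit 5A $245,410; Unit PH1 $268,015; Unit 2B $141,415; Unit 2A $388,425; Unit PH2 $115,200. Sum = $1,404,450.
Sum already equals the total — no adjustment.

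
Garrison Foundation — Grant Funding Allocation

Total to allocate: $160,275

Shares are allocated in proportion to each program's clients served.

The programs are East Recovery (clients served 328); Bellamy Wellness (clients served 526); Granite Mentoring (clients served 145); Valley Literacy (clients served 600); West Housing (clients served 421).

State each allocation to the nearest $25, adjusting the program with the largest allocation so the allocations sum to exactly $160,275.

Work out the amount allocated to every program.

Sum of clients served: 2,020.
Proportional shares: East Recovery 328/2,020 × $160,275 = 26,024.85; Bellamy Wellness 526/2,020 × $160,275 = 41,734.98; Granite Mentoring 145/2,020 × $160,275 = 11,504.89; Valley Literacy 600/2,020 × $160,275 = 47,606.44; West Housing 421/2,020 × $160,275 = 33,403.85.
After rounding ($25): East Recovery $26,025; Bellamy Wellness $41,725; Granite Mentoring $11,500; Valley Literacy $47,600; West Housing $33,400. Sum = $160,250.
Difference $160,275 − $160,250 = +$25 applied to largest allocation (Valley Literacy): Valley Literacy becomes $47,625.

East Recovery: $26,025 | Bellamy Wellness: $41,725 | Granite Mentoring: $11,500 | Valley Literacy: $47,625 | West Housing: $33,400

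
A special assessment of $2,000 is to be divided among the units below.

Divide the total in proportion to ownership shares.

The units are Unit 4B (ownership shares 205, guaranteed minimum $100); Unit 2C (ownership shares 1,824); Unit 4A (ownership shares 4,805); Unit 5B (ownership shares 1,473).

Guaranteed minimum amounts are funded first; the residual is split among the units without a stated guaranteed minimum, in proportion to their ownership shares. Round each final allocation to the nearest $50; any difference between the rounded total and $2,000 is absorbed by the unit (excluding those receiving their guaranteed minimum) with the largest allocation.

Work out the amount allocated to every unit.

Minimums first: Unit 4B $100. Remaining pool $1,900.
Remaining pool split over remaining ownership shares 8,102: Unit 2C 427.75 → $450; Unit 4A 1,126.82 → $1,150; Unit 5B 345.43 → $350.
Rounding difference −$50 applied to Unit 4A → $1,100.

Unit 4B: $100; Unit 2C: $450; Unit 4A: $1,100; Unit 5B: $350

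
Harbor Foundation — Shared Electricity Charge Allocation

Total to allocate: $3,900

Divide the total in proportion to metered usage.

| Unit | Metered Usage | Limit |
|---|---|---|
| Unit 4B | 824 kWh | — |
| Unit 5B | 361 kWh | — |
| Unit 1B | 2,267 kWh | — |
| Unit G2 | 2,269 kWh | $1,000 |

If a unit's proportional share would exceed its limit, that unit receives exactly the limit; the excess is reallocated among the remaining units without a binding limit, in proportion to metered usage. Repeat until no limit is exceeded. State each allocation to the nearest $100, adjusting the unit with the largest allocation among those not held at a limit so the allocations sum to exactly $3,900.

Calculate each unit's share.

Unit 4B: $700 | Unit 5B: $300 | Unit 1B: $1,900 | Unit G2: $1,000

Total metered usage = 5,721.
Proportional shares (ignoring caps): Unit 4B 561.72; Unit 5B 246.09; Unit 1B 1,545.41; Unit G2 1,546.78.
Cap binds for Unit G2 ($1,000); balance $2,900 reallocated over remaining metered usage 3,452.
Redistributed shares: Unit 4B 692.24 → $700; Unit 5B 303.27 → $300; Unit 1B 1,904.49 → $1,900.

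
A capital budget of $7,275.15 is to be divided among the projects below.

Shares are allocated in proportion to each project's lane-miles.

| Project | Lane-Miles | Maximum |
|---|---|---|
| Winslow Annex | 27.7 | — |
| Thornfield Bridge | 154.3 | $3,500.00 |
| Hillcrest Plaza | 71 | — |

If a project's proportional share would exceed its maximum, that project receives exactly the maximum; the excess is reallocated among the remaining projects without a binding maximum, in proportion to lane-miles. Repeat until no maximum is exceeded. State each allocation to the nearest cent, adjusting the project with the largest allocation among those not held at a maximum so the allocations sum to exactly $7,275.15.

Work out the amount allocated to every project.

Winslow Annex: $1,059.49; Thornfield Bridge: $3,500.00; Hillcrest Plaza: $2,715.66

Combined lane-miles = 253.
Pro-rata shares before constraints: Winslow Annex 796.5283; Thornfield Bridge 4,436.9788; Hillcrest Plaza 2,041.6429.
Capped: Thornfield Bridge ($3,500.00); balance $3,775.15 reallocated over remaining lane-miles 98.7.
Redistributed shares: Winslow Annex 1,059.4899 → $1,059.49; Hillcrest Plaza 2,715.6601 → $2,715.66.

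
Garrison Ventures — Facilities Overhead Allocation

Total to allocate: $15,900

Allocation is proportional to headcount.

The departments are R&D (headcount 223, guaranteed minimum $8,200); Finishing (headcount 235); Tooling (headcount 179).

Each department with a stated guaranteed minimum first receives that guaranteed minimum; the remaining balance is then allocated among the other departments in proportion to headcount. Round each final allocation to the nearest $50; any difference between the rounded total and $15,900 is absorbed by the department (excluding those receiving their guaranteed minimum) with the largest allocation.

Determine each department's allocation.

Guaranteed amounts: R&D $8,200. Residual $7,700.
Residual split over remaining headcount 414: Finishing 4,370.77 → $4,350; Tooling 3,329.23 → $3,350.

R&D: $8,200 · Finishing: $4,350 · Tooling: $3,350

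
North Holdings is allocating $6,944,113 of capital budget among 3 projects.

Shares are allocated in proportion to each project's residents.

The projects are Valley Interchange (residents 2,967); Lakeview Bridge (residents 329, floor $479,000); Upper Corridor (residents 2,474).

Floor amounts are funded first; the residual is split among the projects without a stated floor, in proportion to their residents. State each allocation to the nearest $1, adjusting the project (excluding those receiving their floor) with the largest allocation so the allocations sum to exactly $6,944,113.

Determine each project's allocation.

Guaranteed amounts: Lakeview Bridge $479,000. Residual $6,465,113.
Residual split over remaining residents 5,441: Valley Interchange 3,525,453.09 → $3,525,453; Upper Corridor 2,939,659.91 → $2,939,660.

Valley Interchange: $3,525,453; Lakeview Bridge: $479,000; Upper Corridor: $2,939,660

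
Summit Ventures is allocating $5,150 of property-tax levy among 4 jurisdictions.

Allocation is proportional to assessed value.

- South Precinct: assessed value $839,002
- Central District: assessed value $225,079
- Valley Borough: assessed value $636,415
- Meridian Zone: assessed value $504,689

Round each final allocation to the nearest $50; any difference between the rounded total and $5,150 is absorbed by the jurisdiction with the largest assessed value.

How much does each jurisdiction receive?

South Precinct: $1,900 | Central District: $550 | Valley Borough: $1,500 | Meridian Zone: $1,200

Sum of assessed value: 839,002 + 225,079 + 636,415 + 504,689 = 2,205,185.
Proportional shares: South Precinct 1,959.41; Central District 525.65; Valley Borough 1,486.29; Meridian Zone 1,178.65.
At nearest $50: South Precinct $1,950; Central District $550; Valley Borough $1,500; Meridian Zone $1,200. Sum = $5,200.
Difference $5,150 − $5,200 = −$50 applied to largest assessed value (South Precinct): South Precinct becomes $1,900.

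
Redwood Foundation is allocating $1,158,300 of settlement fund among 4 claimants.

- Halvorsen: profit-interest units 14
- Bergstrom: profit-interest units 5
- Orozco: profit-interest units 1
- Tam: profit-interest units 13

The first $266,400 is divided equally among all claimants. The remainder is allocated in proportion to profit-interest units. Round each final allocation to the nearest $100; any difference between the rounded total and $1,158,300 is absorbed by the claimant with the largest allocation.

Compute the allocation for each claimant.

Equal tier: $266,400 ÷ 4 = $66,600 apiece.
Remainder $891,900 by profit-interest units (total 33): Halvorsen 378,381.82 → $378,400; Bergstrom 135,136.36 → $135,100; Orozco 27,027.27 → $27,000; Tam 351,354.55 → $351,400.
Totals: Halvorsen $66,600 + $378,400 = $445,000; Bergstrom $66,600 + $135,100 = $201,700; Orozco $66,600 + $27,000 = $93,600; Tam $66,600 + $351,400 = $418,000.

Halvorsen: $445,000; Bergstrom: $201,700; Orozco: $93,600; Tam: $418,000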